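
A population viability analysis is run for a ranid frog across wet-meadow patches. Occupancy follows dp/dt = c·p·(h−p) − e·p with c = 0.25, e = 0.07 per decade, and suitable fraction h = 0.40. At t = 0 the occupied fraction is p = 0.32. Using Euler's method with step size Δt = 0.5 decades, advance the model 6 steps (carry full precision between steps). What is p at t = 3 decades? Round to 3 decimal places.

Update rule: p ← p + [c·p·(h−p) − e·p]·Δt with Δt = 0.5.
  1  |  dp/dt·Δt = -0.008000  |  p_1 = 0.312000
  2  |  dp/dt·Δt = -0.007488  |  p_2 = 0.304512
  3  |  dp/dt·Δt = -0.007023  |  p_3 = 0.297489
  4  |  dp/dt·Δt = -0.006600  |  p_4 = 0.290889
  5  |  dp/dt·Δt = -0.006214  |  p_5 = 0.284675
  6  |  dp/dt·Δt = -0.005860  |  p_6 = 0.278815

0.279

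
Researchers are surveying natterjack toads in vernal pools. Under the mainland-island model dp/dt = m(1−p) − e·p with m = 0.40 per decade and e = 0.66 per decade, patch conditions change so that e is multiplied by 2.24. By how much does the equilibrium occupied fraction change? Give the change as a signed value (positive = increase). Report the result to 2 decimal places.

-0.16

Before: p* = 0.40/(0.40+0.66) = 0.3774.
After: m = 0.4, e = 1.4784; p* = 0.4/1.8784 = 0.2129.
Δp* = 0.2129 − 0.3774 = -0.1644.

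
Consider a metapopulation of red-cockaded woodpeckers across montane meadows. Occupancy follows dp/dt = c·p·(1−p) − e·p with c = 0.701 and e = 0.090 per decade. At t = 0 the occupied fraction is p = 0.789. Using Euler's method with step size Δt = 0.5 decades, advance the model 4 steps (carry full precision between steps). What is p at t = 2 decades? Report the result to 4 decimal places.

0.8502

Update rule: p ← p + [c·p·(1−p) − e·p]·Δt with Δt = 0.5.
step 1: Δp = +0.02285, p = 0.81185
step 2: Δp = +0.01701, p = 0.82885
step 3: Δp = +0.01242, p = 0.84127
step 4: Δp = +0.00895, p = 0.85022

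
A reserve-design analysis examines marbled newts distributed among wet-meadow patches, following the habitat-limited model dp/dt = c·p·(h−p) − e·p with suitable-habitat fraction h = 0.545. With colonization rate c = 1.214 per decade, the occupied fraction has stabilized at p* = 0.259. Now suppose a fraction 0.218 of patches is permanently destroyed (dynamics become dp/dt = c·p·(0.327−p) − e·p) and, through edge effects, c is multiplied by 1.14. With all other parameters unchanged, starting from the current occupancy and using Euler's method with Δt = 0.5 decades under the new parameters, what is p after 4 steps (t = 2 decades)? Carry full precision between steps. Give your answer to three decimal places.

0.171

Balance c(h−p*) = e gives e = 1.214×(0.545 − 0.25900) = 0.34720.
Starting from p₀ = 0.25900; update p ← p + (dp/dt)·Δt with the new parameters.
p: 0.25900 → 0.22622  (Δp = -0.03278)
p: 0.22622 → 0.20273  (Δp = -0.02350)
p: 0.20273 → 0.18497  (Δp = -0.01776)
p: 0.18497 → 0.17104  (Δp = -0.01393)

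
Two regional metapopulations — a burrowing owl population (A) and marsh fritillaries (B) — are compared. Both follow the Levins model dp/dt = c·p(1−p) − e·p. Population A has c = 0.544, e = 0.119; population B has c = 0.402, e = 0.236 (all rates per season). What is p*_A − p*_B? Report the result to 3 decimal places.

0.368

A: p*_A = 1 − 0.119/0.544 = 0.7812.
B: p*_B = 1 − 0.236/0.402 = 0.4129.
p*_A − p*_B = 0.7812 − 0.4129 = 0.3683.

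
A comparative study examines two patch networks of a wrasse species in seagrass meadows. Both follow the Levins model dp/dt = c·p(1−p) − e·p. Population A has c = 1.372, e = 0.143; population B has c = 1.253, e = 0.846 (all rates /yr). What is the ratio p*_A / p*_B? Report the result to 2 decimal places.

A: p*_A = 1 − 0.143/1.372 = 0.8958.
B: p*_B = 1 − 0.846/1.253 = 0.3248.
p*_A / p*_B = 0.8958/0.3248 = 2.7577.

2.76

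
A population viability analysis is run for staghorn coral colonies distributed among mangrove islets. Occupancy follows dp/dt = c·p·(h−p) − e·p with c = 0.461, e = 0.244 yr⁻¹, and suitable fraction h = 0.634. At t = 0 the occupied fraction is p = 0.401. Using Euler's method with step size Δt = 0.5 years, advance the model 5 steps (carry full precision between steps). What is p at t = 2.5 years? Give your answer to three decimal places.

Update rule: p ← p + [c·p·(h−p) − e·p]·Δt with Δt = 0.5.
  1  |  dp/dt·Δt = -0.027386  |  p_1 = 0.373614
  2  |  dp/dt·Δt = -0.023157  |  p_2 = 0.350457
  3  |  dp/dt·Δt = -0.019851  |  p_3 = 0.330606
  4  |  dp/dt·Δt = -0.017214  |  p_4 = 0.313392
  5  |  dp/dt·Δt = -0.015074  |  p_5 = 0.298318

0.298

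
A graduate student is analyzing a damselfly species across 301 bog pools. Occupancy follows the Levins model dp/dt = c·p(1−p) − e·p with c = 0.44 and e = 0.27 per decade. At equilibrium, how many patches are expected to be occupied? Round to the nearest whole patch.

p* = 1 − e/c = 1 − 0.27/0.44 = 0.3864.
Expected occupied patches = N × p* = 301 × 0.3864 = 116.30 ≈ 116.

116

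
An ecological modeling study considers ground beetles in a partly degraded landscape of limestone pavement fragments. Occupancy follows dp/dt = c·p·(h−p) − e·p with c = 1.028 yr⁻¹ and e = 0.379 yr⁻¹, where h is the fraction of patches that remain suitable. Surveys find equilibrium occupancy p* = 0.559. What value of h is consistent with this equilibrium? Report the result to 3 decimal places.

At equilibrium c(h−p*) = e, so h = p* + e/c.
h = 0.559 + 0.379/1.028 = 0.559 + 0.3687 = 0.9277.

0.928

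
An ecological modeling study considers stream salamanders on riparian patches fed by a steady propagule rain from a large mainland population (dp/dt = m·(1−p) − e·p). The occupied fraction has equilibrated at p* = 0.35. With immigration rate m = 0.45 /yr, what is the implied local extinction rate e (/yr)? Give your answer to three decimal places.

0.836

At equilibrium m(1−p*) = e·p*, so e = m(1−p*)/p*.
e = 0.45 × 0.6500 / 0.35 = 0.8357.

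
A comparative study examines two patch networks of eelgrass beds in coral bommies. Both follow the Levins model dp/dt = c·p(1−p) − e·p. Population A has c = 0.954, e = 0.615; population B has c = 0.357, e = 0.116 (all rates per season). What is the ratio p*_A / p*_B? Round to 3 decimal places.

A: p*_A = 1 − 0.615/0.954 = 0.3553.
B: p*_B = 1 − 0.116/0.357 = 0.6751.
p*_A / p*_B = 0.3553/0.6751 = 0.5264.

0.526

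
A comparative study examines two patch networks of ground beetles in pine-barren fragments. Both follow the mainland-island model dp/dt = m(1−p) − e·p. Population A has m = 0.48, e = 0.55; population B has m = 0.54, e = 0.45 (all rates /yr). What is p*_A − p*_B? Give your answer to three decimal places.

A: p*_A = m/(m+e) = 0.48/1.0300 = 0.4660.
B: p*_B = 0.54/0.9900 = 0.5455.
p*_A − p*_B = 0.4660 − 0.5455 = -0.0794.

-0.079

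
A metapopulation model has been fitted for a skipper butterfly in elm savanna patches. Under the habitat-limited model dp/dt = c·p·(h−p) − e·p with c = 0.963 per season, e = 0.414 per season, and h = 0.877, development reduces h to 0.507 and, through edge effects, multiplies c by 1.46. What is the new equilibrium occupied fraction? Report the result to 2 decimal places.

Before: p* = h − e/c = 0.877 − 0.414/0.963 = 0.877 − 0.4299 = 0.4471.
After: c = 1.40598, e = 0.414, h = 0.507; p* = 0.507 − 0.414/1.40598 = 0.2125.

0.21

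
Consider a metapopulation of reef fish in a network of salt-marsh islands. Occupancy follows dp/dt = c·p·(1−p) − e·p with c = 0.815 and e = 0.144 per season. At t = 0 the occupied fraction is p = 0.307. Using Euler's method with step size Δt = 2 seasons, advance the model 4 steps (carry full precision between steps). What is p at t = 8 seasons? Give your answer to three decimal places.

0.821

Update rule: p ← p + [c·p·(1−p) − e·p]·Δt with Δt = 2.
p: 0.30700 → 0.56537  (Δp = +0.25837)
p: 0.56537 → 0.80308  (Δp = +0.23771)
p: 0.80308 → 0.82957  (Δp = +0.02649)
p: 0.82957 → 0.82111  (Δp = -0.00846)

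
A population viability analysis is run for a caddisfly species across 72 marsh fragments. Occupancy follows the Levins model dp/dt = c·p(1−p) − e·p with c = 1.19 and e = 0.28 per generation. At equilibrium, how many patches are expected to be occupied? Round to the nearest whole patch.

p* = 1 − e/c = 1 − 0.28/1.19 = 0.7647.
Expected occupied patches = N × p* = 72 × 0.7647 = 55.06 ≈ 55.

55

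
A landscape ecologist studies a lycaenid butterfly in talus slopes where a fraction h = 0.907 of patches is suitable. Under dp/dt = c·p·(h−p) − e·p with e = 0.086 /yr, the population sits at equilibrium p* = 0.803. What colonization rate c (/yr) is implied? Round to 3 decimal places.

0.827

At equilibrium c(h−p*) = e, so c = e/(h−p*).
c = 0.086/(0.907 − 0.803) = 0.086/0.1040 = 0.8269.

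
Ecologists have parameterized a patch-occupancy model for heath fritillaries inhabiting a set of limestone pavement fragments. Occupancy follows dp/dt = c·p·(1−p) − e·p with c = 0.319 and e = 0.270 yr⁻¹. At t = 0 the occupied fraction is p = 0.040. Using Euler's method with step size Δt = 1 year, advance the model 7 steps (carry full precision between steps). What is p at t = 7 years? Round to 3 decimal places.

0.051

Update rule: p ← p + [c·p·(1−p) − e·p]·Δt with Δt = 1.
t = 1: p = 0.04000 + (+0.00145) = 0.04145
t = 2: p = 0.04145 + (+0.00148) = 0.04293
t = 3: p = 0.04293 + (+0.00152) = 0.04445
t = 4: p = 0.04445 + (+0.00155) = 0.04600
t = 5: p = 0.04600 + (+0.00158) = 0.04757
t = 6: p = 0.04757 + (+0.00161) = 0.04918
t = 7: p = 0.04918 + (+0.00164) = 0.05082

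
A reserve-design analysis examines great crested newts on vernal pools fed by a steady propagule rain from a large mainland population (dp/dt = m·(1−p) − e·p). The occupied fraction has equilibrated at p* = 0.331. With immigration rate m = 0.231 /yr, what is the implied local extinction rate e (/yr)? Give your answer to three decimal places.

0.467

At equilibrium m(1−p*) = e·p*, so e = m(1−p*)/p*.
e = 0.231 × 0.6690 / 0.331 = 0.4669.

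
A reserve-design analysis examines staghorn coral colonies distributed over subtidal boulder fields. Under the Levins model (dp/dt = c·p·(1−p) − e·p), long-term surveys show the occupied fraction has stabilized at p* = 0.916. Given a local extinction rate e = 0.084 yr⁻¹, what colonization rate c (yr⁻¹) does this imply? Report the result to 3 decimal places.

At equilibrium c(1−p*) = e, so c = e/(1−p*).
c = 0.084/(1 − 0.916) = 0.084/0.0840 = 1.0000.

1.000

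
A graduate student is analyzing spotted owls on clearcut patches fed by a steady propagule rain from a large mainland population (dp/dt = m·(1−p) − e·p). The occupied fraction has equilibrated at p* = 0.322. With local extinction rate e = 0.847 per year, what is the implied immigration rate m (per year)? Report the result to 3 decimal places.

0.402

At equilibrium m(1−p*) = e·p*, so m = e·p*/(1−p*).
m = 0.847 × 0.322 / 0.6780 = 0.2727/0.6780 = 0.4023.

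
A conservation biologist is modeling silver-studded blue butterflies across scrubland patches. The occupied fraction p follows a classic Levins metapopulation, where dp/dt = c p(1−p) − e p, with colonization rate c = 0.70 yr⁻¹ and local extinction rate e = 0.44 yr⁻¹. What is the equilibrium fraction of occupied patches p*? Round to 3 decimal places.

At equilibrium, colonization balances extinction: c·p*·(1−p*) = e·p*.
So p* = 1 − e/c = 1 − 0.44/0.70 = 1 − 0.6286 = 0.3714.

0.371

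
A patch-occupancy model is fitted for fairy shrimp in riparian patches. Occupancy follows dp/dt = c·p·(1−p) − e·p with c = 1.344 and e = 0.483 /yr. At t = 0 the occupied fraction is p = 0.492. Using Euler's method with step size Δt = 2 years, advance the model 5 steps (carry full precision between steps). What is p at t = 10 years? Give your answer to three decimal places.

0.654

Update rule: p ← p + [c·p·(1−p) − e·p]·Δt with Δt = 2.
step 1: Δp = +0.19656, p = 0.68856
step 2: Δp = -0.08871, p = 0.59984
step 3: Δp = +0.06576, p = 0.66560
step 4: Δp = -0.04468, p = 0.62092
step 5: Δp = +0.03289, p = 0.65381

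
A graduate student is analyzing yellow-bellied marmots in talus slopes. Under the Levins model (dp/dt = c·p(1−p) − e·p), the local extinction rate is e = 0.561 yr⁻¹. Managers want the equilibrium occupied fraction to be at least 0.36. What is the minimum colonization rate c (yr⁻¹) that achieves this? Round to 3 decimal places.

0.877

p* = 1 − e/c ≥ 0.36 requires e/c ≤ 0.6400, i.e. c ≥ e/0.6400.
c_min = 0.561/0.6400 = 0.8766.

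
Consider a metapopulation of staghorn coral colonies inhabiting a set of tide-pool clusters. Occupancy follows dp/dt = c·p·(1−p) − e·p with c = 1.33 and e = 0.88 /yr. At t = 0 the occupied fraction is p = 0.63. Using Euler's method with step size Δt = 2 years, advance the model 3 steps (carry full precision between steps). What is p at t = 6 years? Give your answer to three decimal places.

Update rule: p ← p + [c·p·(1−p) − e·p]·Δt with Δt = 2.
t = 2: p = 0.63000 + (-0.48875) = 0.14125
t = 4: p = 0.14125 + (+0.07405) = 0.21530
t = 6: p = 0.21530 + (+0.07047) = 0.28577

0.286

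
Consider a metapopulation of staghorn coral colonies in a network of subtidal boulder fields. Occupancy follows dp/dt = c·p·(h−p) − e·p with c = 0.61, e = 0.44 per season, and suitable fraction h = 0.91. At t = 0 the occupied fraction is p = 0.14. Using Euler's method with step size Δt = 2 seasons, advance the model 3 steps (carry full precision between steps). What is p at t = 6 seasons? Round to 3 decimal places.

0.162

Update rule: p ← p + [c·p·(h−p) − e·p]·Δt with Δt = 2.
p: 0.14000 → 0.14832  (Δp = +0.00832)
p: 0.14832 → 0.15562  (Δp = +0.00731)
p: 0.15562 → 0.16190  (Δp = +0.00628)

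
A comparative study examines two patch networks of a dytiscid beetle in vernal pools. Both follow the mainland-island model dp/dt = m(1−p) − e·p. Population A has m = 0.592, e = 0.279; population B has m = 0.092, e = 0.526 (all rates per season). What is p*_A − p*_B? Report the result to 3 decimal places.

0.531

A: p*_A = m/(m+e) = 0.592/0.8710 = 0.6797.
B: p*_B = 0.092/0.6180 = 0.1489.
p*_A − p*_B = 0.6797 − 0.1489 = 0.5308.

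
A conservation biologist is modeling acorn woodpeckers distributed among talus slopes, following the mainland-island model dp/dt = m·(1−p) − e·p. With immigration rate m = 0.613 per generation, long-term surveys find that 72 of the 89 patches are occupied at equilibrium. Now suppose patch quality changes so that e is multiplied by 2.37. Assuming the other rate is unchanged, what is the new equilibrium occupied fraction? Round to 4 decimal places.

0.6412

Observed p* = 72/89 = 0.80899.
Balance m(1−p*) = e·p* gives e = m(1−p*)/p* = 0.613×0.19101/0.80899 = 0.14473.
New p* = m/(m+e) = 0.61300/(0.61300+0.34301) = 0.64121.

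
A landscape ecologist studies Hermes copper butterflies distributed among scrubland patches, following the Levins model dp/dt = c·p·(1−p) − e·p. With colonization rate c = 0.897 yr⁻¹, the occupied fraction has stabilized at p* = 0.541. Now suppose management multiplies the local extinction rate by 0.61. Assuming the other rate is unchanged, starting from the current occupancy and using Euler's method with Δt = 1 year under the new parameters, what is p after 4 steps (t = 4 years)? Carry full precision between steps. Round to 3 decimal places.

0.714

Balance c(1−p*) = e gives e = 0.897×(1 − 0.54100) = 0.41172.
Starting from p₀ = 0.54100; update p ← p + (dp/dt)·Δt with the new parameters.
t = 1: p = 0.54100 + (+0.08687) = 0.62787
t = 2: p = 0.62787 + (+0.05189) = 0.67976
t = 3: p = 0.67976 + (+0.02454) = 0.70430
t = 4: p = 0.70430 + (+0.00992) = 0.71423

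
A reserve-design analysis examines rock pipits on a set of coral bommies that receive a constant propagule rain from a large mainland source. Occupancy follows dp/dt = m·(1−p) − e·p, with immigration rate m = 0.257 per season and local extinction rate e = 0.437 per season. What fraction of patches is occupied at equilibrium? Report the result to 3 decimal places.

0.370

At equilibrium the propagule rain into empty patches balances local extinction: m(1−p*) = e·p*.
p* = m/(m+e) = 0.257/(0.257+0.437) = 0.257/0.6940 = 0.3703.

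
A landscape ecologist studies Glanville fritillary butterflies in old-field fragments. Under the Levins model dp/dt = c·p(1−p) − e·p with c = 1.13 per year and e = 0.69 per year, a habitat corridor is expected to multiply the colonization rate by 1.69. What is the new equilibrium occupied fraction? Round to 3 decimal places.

Before: p* = 1 − 0.69/1.13 = 0.3894.
After the change, c = 1.9097, e = 0.69, so p* = 1 − 0.69/1.9097 = 0.6387.

0.639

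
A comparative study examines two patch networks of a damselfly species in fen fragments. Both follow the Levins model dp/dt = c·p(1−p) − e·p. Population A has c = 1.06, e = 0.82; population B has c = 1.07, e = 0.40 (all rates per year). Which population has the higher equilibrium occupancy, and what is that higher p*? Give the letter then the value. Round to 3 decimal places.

A: p*_A = 1 − 0.82/1.06 = 0.2264.
B: p*_B = 1 − 0.40/1.07 = 0.6262.
B is higher at 0.6262.

B, 0.626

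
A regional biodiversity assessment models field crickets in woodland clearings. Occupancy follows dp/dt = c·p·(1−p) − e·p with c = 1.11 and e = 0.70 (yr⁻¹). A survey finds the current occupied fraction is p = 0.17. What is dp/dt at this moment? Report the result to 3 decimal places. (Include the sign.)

Colonization term: c·p·(1−p) = 1.11×0.17×0.8300 = 0.15662.
Extinction term: e·p = 0.11900.
dp/dt = 0.15662 − 0.11900 = 0.03762.

0.038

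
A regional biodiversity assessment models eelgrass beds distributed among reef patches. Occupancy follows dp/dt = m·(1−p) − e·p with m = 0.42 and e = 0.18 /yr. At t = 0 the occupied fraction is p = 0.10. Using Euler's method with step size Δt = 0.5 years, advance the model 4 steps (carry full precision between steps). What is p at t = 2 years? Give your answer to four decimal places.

Update rule: p ← p + [m·(1−p) − e·p]·Δt with Δt = 0.5.
step 1: Δp = +0.18000, p = 0.28000
step 2: Δp = +0.12600, p = 0.40600
step 3: Δp = +0.08820, p = 0.49420
step 4: Δp = +0.06174, p = 0.55594

0.5559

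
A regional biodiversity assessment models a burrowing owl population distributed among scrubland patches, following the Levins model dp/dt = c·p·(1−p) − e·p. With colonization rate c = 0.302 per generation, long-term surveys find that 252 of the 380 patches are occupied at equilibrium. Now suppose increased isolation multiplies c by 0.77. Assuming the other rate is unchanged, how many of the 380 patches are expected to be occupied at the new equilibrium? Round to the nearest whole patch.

Observed p* = 252/380 = 0.66316.
Balance c(1−p*) = e gives e = 0.302×(1 − 0.66316) = 0.10173.
New p* = 1 − e/c = 1 − 0.10173/0.23254 = 0.56253.
Expected occupied = 380 × 0.56253 = 213.76 ≈ 214.

214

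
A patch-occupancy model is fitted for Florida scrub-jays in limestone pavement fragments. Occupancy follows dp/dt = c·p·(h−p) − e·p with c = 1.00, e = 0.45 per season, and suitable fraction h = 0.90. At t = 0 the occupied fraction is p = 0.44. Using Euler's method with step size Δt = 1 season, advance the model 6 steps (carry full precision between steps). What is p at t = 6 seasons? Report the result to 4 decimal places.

Update rule: p ← p + [c·p·(h−p) − e·p]·Δt with Δt = 1.
step 1: Δp = +0.00440, p = 0.44440
step 2: Δp = +0.00249, p = 0.44689
step 3: Δp = +0.00139, p = 0.44828
step 4: Δp = +0.00077, p = 0.44905
step 5: Δp = +0.00043, p = 0.44948
step 6: Δp = +0.00024, p = 0.44971

0.4497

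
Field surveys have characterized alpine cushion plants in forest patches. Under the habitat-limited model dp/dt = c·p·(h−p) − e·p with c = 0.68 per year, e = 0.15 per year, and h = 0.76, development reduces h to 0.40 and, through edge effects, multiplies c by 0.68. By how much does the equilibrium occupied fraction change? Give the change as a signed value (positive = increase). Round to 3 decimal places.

Before: p* = h − e/c = 0.76 − 0.15/0.68 = 0.76 − 0.2206 = 0.5394.
After: c = 0.4624, e = 0.15, h = 0.40; p* = 0.40 − 0.15/0.4624 = 0.0756.
Δp* = 0.0756 − 0.5394 = -0.4638.

-0.464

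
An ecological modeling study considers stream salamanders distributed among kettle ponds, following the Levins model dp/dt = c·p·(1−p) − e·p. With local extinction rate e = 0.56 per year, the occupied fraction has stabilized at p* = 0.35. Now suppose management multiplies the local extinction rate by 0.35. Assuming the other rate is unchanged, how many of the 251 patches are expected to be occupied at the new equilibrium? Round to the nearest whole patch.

194

Balance c(1−p*) = e gives c = e/(1 − 0.35000) = 0.56/0.65000 = 0.86154.
New p* = 1 − e/c = 1 − 0.19600/0.86154 = 0.77250.
Expected occupied = 251 × 0.77250 = 193.90 ≈ 194.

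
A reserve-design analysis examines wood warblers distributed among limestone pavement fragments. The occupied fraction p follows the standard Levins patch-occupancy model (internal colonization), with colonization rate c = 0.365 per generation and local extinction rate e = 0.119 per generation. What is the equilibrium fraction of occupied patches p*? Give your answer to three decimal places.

At equilibrium, colonization balances extinction: c·p*·(1−p*) = e·p*.
So p* = 1 − e/c = 1 − 0.119/0.365 = 1 − 0.3260 = 0.6740.

0.674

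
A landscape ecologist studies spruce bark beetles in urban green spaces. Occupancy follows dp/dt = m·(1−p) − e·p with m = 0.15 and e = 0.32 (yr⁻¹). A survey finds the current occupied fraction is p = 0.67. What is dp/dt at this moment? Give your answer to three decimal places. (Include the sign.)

-0.165

Colonization term: m·(1−p) = 0.15×0.3300 = 0.04950.
Extinction term: e·p = 0.21440.
dp/dt = 0.04950 − 0.21440 = -0.16490.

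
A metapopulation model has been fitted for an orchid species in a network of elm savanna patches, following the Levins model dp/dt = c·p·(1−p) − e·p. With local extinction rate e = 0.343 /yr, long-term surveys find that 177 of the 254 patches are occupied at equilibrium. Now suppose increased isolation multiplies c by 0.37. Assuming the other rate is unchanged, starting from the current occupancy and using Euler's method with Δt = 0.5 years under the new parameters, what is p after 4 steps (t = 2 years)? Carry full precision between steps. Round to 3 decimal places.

Observed p* = 177/254 = 0.69685.
Balance c(1−p*) = e gives c = e/(1 − 0.69685) = 0.343/0.30315 = 1.13145.
Starting from p₀ = 0.69685; update p ← p + (dp/dt)·Δt with the new parameters.
p: 0.69685 → 0.62156  (Δp = -0.07529)
p: 0.62156 → 0.56420  (Δp = -0.05736)
p: 0.56420 → 0.51891  (Δp = -0.04529)
p: 0.51891 → 0.48217  (Δp = -0.03674)

0.482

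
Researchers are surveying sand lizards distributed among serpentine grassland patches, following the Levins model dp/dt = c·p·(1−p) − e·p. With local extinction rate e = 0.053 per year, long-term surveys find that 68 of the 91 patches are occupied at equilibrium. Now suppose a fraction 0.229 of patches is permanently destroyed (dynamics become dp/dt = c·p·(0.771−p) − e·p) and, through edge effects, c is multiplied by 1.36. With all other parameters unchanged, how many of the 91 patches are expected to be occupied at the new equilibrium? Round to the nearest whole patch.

Observed p* = 68/91 = 0.74725.
Balance c(1−p*) = e gives c = e/(1 − 0.74725) = 0.053/0.25275 = 0.20969.
New p* = 0.771 − e/c = 0.771 − 0.05300/0.28518 = 0.58515.
Expected occupied = 91 × 0.58515 = 53.25 ≈ 53.

53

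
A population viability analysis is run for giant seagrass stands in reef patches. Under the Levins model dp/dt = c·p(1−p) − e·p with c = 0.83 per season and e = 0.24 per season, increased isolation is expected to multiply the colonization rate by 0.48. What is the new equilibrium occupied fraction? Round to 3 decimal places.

0.398

Before: p* = 1 − 0.24/0.83 = 0.7108.
After the change, c = 0.3984, e = 0.24, so p* = 1 − 0.24/0.3984 = 0.3976.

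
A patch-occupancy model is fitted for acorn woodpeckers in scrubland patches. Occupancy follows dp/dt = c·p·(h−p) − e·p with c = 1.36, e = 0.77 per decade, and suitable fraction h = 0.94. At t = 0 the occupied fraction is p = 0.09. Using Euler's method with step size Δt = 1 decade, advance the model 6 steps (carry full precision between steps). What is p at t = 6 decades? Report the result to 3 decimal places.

0.331

Update rule: p ← p + [c·p·(h−p) − e·p]·Δt with Δt = 1.
t = 1: p = 0.09000 + (+0.03474) = 0.12474
t = 2: p = 0.12474 + (+0.04226) = 0.16700
t = 3: p = 0.16700 + (+0.04697) = 0.21397
t = 4: p = 0.21397 + (+0.04652) = 0.26049
t = 5: p = 0.26049 + (+0.04015) = 0.30064
t = 6: p = 0.30064 + (+0.02992) = 0.33056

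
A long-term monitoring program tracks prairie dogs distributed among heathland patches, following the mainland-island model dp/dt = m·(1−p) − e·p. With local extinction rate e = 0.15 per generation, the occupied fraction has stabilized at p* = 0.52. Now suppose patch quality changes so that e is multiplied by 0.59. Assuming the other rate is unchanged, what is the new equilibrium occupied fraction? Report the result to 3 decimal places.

0.647

Balance m(1−p*) = e·p* gives m = e·p*/(1−p*) = 0.15×0.52000/0.48000 = 0.16250.
New p* = m/(m+e) = 0.16250/(0.16250+0.08850) = 0.64741.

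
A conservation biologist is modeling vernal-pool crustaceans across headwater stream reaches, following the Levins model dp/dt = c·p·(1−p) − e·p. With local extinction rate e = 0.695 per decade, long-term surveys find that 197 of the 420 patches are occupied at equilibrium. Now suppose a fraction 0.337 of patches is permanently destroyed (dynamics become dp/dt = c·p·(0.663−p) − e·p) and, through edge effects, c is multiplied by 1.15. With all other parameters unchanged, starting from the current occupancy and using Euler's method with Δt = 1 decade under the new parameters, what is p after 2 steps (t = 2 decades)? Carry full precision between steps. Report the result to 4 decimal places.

0.2468

Observed p* = 197/420 = 0.46905.
Balance c(1−p*) = e gives c = e/(1 − 0.46905) = 0.695/0.53095 = 1.30897.
Starting from p₀ = 0.46905; update p ← p + (dp/dt)·Δt with the new parameters.
t = 1: p = 0.46905 + (-0.18905) = 0.28000
t = 2: p = 0.28000 + (-0.03317) = 0.24683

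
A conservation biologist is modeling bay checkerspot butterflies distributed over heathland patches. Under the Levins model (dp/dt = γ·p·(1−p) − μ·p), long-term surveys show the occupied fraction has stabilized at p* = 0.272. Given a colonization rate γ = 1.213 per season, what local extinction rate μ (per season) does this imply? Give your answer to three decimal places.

0.883

At equilibrium γ(1−p*) = μ.
μ = 1.213 × (1 − 0.272) = 1.213 × 0.7280 = 0.8831.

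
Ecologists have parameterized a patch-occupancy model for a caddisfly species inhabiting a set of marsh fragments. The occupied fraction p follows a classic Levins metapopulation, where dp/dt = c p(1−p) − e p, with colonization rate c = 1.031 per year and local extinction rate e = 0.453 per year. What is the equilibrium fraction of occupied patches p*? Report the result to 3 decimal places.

Setting dp/dt = 0 and dividing through by p* gives c·(1−p*) = e.
So p* = 1 − e/c = 1 − 0.453/1.031 = 1 − 0.4394 = 0.5606.

0.561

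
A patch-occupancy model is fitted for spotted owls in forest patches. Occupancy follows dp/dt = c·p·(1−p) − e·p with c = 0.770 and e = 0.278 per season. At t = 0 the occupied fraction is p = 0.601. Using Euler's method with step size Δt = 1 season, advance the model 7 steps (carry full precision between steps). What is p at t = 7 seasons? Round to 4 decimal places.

0.6386

Update rule: p ← p + [c·p·(1−p) − e·p]·Δt with Δt = 1.
  1  |  dp/dt·Δt = +0.017567  |  p_1 = 0.618567
  2  |  dp/dt·Δt = +0.009714  |  p_2 = 0.628281
  3  |  dp/dt·Δt = +0.005167  |  p_3 = 0.633448
  4  |  dp/dt·Δt = +0.002689  |  p_4 = 0.636137
  5  |  dp/dt·Δt = +0.001383  |  p_5 = 0.637520
  6  |  dp/dt·Δt = +0.000707  |  p_6 = 0.638227
  7  |  dp/dt·Δt = +0.000360  |  p_7 = 0.638588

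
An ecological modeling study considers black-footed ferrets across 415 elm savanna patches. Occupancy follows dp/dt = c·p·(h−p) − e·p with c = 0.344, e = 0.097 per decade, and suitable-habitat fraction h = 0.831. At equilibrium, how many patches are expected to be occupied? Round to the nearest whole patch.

p* = h − e/c = 0.831 − 0.2820 = 0.5490.
Expected occupied patches = N × p* = 415 × 0.5490 = 227.84 ≈ 228.

228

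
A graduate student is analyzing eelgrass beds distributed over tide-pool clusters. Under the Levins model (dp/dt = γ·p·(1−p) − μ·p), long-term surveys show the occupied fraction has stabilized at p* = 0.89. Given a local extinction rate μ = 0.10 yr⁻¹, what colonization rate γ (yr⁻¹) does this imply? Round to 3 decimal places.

0.909

At equilibrium γ(1−p*) = μ, so γ = μ/(1−p*).
γ = 0.10/(1 − 0.89) = 0.10/0.1100 = 0.9091.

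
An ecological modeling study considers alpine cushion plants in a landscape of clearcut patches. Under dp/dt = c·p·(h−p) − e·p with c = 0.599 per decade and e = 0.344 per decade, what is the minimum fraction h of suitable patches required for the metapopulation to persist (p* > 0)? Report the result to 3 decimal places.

p* = h − e/c is positive only when h > e/c.
h_min = e/c = 0.344/0.599 = 0.5743.

0.574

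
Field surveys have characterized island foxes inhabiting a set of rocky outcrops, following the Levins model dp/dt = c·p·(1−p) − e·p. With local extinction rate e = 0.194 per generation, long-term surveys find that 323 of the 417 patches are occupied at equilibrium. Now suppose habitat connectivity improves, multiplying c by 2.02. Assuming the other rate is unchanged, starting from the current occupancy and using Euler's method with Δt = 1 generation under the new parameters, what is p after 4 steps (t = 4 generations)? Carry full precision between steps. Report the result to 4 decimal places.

0.8815

Observed p* = 323/417 = 0.77458.
Balance c(1−p*) = e gives c = e/(1 − 0.77458) = 0.194/0.22542 = 0.86062.
Starting from p₀ = 0.77458; update p ← p + (dp/dt)·Δt with the new parameters.
step 1: Δp = +0.15327, p = 0.92785
step 2: Δp = -0.06363, p = 0.86422
step 3: Δp = +0.03633, p = 0.90056
step 4: Δp = -0.01902, p = 0.88153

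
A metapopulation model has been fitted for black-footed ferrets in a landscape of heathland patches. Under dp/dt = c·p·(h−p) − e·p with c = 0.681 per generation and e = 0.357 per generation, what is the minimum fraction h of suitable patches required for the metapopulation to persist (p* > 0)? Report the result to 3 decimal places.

0.524

p* = h − e/c is positive only when h > e/c.
h_min = e/c = 0.357/0.681 = 0.5242.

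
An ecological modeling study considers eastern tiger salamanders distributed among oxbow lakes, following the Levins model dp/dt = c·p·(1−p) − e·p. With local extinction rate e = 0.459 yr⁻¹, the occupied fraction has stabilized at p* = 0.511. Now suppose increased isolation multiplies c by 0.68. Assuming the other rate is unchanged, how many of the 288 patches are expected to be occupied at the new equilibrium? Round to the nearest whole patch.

Balance c(1−p*) = e gives c = e/(1 − 0.51100) = 0.459/0.48900 = 0.93865.
New p* = 1 − e/c = 1 − 0.45900/0.63828 = 0.28088.
Expected occupied = 288 × 0.28088 = 80.89 ≈ 81.

81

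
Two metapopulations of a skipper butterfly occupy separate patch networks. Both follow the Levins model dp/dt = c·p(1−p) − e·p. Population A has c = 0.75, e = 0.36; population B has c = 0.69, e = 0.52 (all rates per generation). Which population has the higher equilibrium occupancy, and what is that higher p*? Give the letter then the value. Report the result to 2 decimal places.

A, 0.52

A: p*_A = 1 − 0.36/0.75 = 0.5200.
B: p*_B = 1 − 0.52/0.69 = 0.2464.
A is higher at 0.5200.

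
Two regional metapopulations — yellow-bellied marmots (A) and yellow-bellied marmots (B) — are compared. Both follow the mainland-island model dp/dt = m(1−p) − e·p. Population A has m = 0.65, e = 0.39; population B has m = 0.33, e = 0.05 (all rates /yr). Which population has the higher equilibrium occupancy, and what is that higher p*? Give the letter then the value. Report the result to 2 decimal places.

B, 0.87

A: p*_A = m/(m+e) = 0.65/1.0400 = 0.6250.
B: p*_B = 0.33/0.3800 = 0.8684.
B is higher at 0.8684.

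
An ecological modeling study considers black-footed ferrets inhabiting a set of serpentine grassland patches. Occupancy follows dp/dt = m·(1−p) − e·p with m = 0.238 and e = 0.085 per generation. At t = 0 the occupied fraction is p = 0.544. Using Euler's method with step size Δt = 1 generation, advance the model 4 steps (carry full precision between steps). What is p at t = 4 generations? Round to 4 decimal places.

Update rule: p ← p + [m·(1−p) − e·p]·Δt with Δt = 1.
step 1: Δp = +0.06229, p = 0.60629
step 2: Δp = +0.04217, p = 0.64846
step 3: Δp = +0.02855, p = 0.67701
step 4: Δp = +0.01933, p = 0.69633

0.6963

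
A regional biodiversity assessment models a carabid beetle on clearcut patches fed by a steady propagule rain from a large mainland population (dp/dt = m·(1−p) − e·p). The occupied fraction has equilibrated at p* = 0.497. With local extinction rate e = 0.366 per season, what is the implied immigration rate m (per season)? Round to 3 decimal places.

0.362

At equilibrium m(1−p*) = e·p*, so m = e·p*/(1−p*).
m = 0.366 × 0.497 / 0.5030 = 0.1819/0.5030 = 0.3616.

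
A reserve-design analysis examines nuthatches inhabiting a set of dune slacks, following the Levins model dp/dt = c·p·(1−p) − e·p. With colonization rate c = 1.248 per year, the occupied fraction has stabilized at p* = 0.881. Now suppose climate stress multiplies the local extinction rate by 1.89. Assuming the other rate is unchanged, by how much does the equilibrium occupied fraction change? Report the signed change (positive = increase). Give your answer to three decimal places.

Balance c(1−p*) = e gives e = 1.248×(1 − 0.88100) = 0.14851.
New p* = 1 − e/c = 1 − 0.28068/1.24800 = 0.77510.
Δp* = 0.77510 − 0.88100 = -0.10590.

-0.106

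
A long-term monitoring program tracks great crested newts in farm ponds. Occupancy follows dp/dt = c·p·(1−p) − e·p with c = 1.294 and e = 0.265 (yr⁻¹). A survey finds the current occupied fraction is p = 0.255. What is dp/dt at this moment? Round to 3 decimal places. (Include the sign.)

0.178

Colonization term: c·p·(1−p) = 1.294×0.255×0.7450 = 0.24583.
Extinction term: e·p = 0.06758.
dp/dt = 0.24583 − 0.06758 = 0.17825.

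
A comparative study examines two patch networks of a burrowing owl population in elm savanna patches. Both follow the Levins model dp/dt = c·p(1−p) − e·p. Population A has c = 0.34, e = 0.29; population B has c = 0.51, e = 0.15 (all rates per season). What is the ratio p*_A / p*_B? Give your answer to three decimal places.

A: p*_A = 1 − 0.29/0.34 = 0.1471.
B: p*_B = 1 − 0.15/0.51 = 0.7059.
p*_A / p*_B = 0.1471/0.7059 = 0.2083.

0.208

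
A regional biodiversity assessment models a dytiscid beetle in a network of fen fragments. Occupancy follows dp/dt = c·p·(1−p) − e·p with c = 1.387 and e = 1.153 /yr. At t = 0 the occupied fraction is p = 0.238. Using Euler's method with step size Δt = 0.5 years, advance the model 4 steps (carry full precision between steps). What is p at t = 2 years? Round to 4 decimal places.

Update rule: p ← p + [c·p·(1−p) − e·p]·Δt with Δt = 0.5.
  1  |  dp/dt·Δt = -0.011437  |  p_1 = 0.226563
  2  |  dp/dt·Δt = -0.009090  |  p_2 = 0.217473
  3  |  dp/dt·Δt = -0.007354  |  p_3 = 0.210119
  4  |  dp/dt·Δt = -0.006034  |  p_4 = 0.204085

0.2041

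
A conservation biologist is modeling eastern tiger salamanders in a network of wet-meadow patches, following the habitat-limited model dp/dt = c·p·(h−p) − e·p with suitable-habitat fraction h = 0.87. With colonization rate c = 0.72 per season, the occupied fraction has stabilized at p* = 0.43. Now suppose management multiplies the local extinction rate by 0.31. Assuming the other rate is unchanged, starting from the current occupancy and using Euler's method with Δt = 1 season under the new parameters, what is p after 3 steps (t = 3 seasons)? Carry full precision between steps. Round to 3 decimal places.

0.660

Balance c(h−p*) = e gives e = 0.72×(0.87 − 0.43000) = 0.31680.
Starting from p₀ = 0.43000; update p ← p + (dp/dt)·Δt with the new parameters.
  1  |  dp/dt·Δt = +0.093995  |  p_1 = 0.523995
  2  |  dp/dt·Δt = +0.079079  |  p_2 = 0.603074
  3  |  dp/dt·Δt = +0.056676  |  p_3 = 0.659750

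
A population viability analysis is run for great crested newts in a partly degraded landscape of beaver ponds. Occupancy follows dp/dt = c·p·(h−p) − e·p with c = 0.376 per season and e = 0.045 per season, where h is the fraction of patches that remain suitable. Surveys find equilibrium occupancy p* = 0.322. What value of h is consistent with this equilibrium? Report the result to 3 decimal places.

At equilibrium c(h−p*) = e, so h = p* + e/c.
h = 0.322 + 0.045/0.376 = 0.322 + 0.1197 = 0.4417.

0.442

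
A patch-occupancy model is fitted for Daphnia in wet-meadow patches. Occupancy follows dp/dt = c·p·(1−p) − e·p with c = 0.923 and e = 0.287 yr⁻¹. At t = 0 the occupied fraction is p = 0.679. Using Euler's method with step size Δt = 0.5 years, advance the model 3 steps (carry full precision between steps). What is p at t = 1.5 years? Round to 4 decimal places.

0.6858

Update rule: p ← p + [c·p·(1−p) − e·p]·Δt with Δt = 0.5.
step 1: Δp = +0.00315, p = 0.68215
step 2: Δp = +0.00217, p = 0.68433
step 3: Δp = +0.00149, p = 0.68582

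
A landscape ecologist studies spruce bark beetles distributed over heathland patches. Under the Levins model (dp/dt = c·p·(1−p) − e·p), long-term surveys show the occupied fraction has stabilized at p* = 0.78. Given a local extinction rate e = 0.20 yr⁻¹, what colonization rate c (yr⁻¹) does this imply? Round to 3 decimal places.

At equilibrium c(1−p*) = e, so c = e/(1−p*).
c = 0.20/(1 − 0.78) = 0.20/0.2200 = 0.9091.

0.909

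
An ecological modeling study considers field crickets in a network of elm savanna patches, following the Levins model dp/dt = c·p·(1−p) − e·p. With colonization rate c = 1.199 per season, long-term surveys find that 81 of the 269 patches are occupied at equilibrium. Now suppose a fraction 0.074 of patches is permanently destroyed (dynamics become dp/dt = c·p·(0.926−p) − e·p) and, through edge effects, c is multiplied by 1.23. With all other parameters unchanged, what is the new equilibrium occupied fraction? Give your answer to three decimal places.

0.358

Observed p* = 81/269 = 0.30112.
Balance c(1−p*) = e gives e = 1.199×(1 − 0.30112) = 0.83796.
New p* = 0.926 − e/c = 0.926 − 0.83796/1.47477 = 0.35780.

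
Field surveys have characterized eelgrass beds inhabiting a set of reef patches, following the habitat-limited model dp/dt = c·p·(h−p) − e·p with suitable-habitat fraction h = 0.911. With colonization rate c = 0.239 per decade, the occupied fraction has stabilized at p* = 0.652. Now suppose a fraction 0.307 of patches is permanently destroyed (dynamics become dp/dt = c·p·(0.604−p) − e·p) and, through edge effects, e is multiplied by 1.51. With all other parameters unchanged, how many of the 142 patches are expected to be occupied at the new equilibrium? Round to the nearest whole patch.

Balance c(h−p*) = e gives e = 0.239×(0.911 − 0.65200) = 0.06190.
New p* = 0.604 − e/c = 0.604 − 0.09347/0.23900 = 0.21291.
Expected occupied = 142 × 0.21291 = 30.23 ≈ 30.

30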